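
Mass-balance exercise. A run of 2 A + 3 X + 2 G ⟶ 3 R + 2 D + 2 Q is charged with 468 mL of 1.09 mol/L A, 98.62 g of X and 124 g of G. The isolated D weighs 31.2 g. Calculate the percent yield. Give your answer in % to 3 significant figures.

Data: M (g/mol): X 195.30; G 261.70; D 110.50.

n(A) = 1.09 × 468.0/1000 = 0.5101 mol
n(X) = 98.62 / 195.30 = 0.5050 mol
n(G) = 124.0 / 261.70 = 0.4738 mol
n/ν for A = 0.5101/2 = 0.2551
n/ν for X = 0.5050/3 = 0.1683
n/ν for G = 0.4738/2 = 0.2369
Smallest n/ν is X → limiting reagent.
theoretical n(D) = (2/3) × 0.5050 = 0.3367 mol → 37.21 g
% yield = 31.2 / 37.21 × 100 = 83.85 %

83.9 %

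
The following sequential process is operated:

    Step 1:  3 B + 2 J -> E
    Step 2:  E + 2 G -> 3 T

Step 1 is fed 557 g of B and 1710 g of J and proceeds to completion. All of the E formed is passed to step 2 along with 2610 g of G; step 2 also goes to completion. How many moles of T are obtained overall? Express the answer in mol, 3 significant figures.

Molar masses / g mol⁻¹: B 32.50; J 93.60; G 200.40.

Step 1:
n(B) = 557.0 / 32.50 = 17.14 mol
n(J) = 1710 / 93.60 = 18.27 mol
n/ν for B = 17.14/3 = 5.713
n/ν for J = 18.27/2 = 9.135
Smallest n/ν is B → limiting reagent.
n(E) produced = (1/3) × 17.14 = 5.713 mol
Step 2:
n(E) available = 5.713 mol
n(G) = 2610 / 200.40 = 13.02 mol
n/ν for E = 5.713/1 = 5.713
n/ν for G = 13.02/2 = 6.510
Smallest n/ν is E → limiting reagent.
n(T) = (3/1) × 5.713 = 17.14 mol

17.1 mol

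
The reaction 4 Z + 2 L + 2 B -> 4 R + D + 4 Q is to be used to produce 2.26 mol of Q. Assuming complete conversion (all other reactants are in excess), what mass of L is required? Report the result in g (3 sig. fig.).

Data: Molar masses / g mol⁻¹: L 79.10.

89.4 g

n(Q) = 2.260 mol
n(L) = (2/4) × 2.260 = 1.130 mol
mass = 1.130 × 79.10 = 89.38 g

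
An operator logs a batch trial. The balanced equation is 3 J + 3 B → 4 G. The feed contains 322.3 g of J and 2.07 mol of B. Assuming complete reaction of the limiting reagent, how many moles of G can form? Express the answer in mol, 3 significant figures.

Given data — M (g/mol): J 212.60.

2.02 mol

n(J) = 322.3 / 212.60 = 1.516 mol
n(B) = 2.070 mol
n/ν → J: 0.5053, B: 0.6900; J is limiting.
n(G) = (4/3) × 1.516 = 2.021 mol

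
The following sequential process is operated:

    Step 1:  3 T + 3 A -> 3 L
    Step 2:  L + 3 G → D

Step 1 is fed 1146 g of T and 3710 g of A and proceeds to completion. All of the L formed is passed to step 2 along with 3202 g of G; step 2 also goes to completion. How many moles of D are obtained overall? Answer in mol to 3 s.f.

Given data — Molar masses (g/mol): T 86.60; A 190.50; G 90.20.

11.8 mol

Step 1:
n(T) = 1146 / 86.60 = 13.23 mol
n(A) = 3710 / 190.50 = 19.48 mol
n/ν → T: 4.410, A: 6.493; T is limiting.
n(L) produced = (3/3) × 13.23 = 13.23 mol
Step 2:
n(L) available = 13.23 mol
n(G) = 3202 / 90.20 = 35.50 mol
n/ν → L: 13.23, G: 11.83; G is limiting.
n(D) = (1/3) × 35.50 = 11.83 mol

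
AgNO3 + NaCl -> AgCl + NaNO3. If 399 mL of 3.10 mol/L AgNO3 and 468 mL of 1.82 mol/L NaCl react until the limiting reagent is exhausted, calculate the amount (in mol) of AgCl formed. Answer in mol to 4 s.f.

n(AgNO3) = 3.10 × 399.0/1000 = 1.237 mol
n(NaCl) = 1.82 × 468.0/1000 = 0.8518 mol
n/ν for AgNO3 = 1.237/1 = 1.237
n/ν for NaCl = 0.8518/1 = 0.8518
Smallest n/ν is NaCl → limiting reagent.
n(AgCl) = (1/1) × 0.8518 = 0.8518 mol

0.8518 mol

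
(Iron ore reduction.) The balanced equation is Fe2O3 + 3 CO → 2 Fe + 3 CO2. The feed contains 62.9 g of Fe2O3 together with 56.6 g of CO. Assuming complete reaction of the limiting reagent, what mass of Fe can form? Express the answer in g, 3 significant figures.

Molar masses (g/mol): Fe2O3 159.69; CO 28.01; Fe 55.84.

44.0 g

n(Fe2O3) = 62.90 / 159.69 = 0.3939 mol
n(CO) = 56.60 / 28.01 = 2.021 mol
n/ν for Fe2O3 = 0.3939/1 = 0.3939
n/ν for CO = 2.021/3 = 0.6737
Smallest n/ν is Fe2O3 → limiting reagent.
n(Fe) = (2/1) × 0.3939 = 0.7878 mol
mass = 0.7878 × 55.84 = 43.99 g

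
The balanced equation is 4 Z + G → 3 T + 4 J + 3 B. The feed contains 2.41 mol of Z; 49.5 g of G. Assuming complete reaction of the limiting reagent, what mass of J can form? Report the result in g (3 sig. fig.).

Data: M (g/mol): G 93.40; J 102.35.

n(Z) = 2.410 mol
n(G) = 49.50 / 93.40 = 0.5300 mol
n/ν → Z: 0.6025, G: 0.5300; G is limiting.
n(J) = (4/1) × 0.5300 = 2.120 mol
mass = 2.120 × 102.35 = 217.0 g

217 g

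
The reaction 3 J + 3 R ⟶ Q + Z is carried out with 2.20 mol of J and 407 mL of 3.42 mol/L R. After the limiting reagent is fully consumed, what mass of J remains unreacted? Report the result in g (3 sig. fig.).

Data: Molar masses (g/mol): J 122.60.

n(J) = 2.200 mol
n(R) = 3.42 × 407.0/1000 = 1.392 mol
n/ν → J: 0.7333, R: 0.4640; R is limiting.
J consumed = (3/3) × 1.392 = 1.392 mol
J remaining = 2.200 − 1.392 = 0.8080 mol
mass = 0.8080 × 122.60 = 99.06 g

99.1 g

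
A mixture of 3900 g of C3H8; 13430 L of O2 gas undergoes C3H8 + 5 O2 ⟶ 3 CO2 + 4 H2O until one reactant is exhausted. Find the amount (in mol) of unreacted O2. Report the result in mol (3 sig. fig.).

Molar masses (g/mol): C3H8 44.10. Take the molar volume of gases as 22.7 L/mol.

149 mol

n(C3H8) = 3900 / 44.10 = 88.44 mol
n(O2) = 13430 / 22.7 = 591.6 mol
n/ν for C3H8 = 88.44/1 = 88.44
n/ν for O2 = 591.6/5 = 118.3
Smallest n/ν is C3H8 → limiting reagent.
O2 consumed = (5/1) × 88.44 = 442.2 mol
O2 remaining = 591.6 − 442.2 = 149.4 mol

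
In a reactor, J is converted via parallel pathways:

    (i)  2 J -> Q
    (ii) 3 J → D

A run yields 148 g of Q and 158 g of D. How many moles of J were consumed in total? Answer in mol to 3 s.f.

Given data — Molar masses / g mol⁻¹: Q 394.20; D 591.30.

1.55 mol

n(Q) = 148 / 394.20 = 0.3754 mol
n(D) = 158 / 591.30 = 0.2672 mol
n(J) via (i) = (2/1)×0.3754 = 0.7508 mol
n(J) via (ii) = (3/1)×0.2672 = 0.8016 mol
total n(J) = 0.7508 + 0.8016 = 1.552 mol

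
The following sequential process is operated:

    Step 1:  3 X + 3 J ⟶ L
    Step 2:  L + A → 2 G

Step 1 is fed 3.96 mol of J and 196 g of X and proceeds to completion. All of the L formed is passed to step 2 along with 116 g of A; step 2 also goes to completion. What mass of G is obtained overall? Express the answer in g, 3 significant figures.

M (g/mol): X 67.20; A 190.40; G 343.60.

Step 1:
n(J) = 3.960 mol
n(X) = 196.0 / 67.20 = 2.917 mol
n/ν for J = 3.960/3 = 1.320
n/ν for X = 2.917/3 = 0.9723
Smallest n/ν is X → limiting reagent.
n(L) produced = (1/3) × 2.917 = 0.9723 mol
Step 2:
n(L) available = 0.9723 mol
n(A) = 116.0 / 190.40 = 0.6092 mol
n/ν for L = 0.9723/1 = 0.9723
n/ν for A = 0.6092/1 = 0.6092
Smallest n/ν is A → limiting reagent.
n(G) = (2/1) × 0.6092 = 1.218 mol
mass = 1.218 × 343.60 = 418.5 g

419 g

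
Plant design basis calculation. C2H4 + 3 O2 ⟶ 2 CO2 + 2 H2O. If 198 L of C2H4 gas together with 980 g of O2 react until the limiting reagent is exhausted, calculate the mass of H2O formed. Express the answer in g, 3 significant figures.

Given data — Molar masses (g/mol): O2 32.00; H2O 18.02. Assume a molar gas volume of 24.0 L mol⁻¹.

n(C2H4) = 198.0 / 24.0 = 8.250 mol
n(O2) = 980.0 / 32.00 = 30.63 mol
n/ν → C2H4: 8.250, O2: 10.21; C2H4 is limiting.
n(H2O) = (2/1) × 8.250 = 16.50 mol
mass = 16.50 × 18.02 = 297.3 g

297 g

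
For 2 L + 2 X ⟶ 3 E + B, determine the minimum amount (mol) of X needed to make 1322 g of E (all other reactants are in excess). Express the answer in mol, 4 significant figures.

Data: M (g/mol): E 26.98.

32.67 mol

n(E) = 1322 / 26.98 = 49.00 mol
n(X) = (2/3) × 49.00 = 32.67 mol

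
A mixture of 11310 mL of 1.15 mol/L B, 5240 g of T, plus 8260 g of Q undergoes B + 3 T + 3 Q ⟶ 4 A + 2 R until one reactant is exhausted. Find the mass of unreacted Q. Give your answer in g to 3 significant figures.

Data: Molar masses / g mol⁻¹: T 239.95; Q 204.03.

3800 g

n(B) = 1.15 × 11310/1000 = 13.01 mol
n(T) = 5240 / 239.95 = 21.84 mol
n(Q) = 8260 / 204.03 = 40.48 mol
n/ν → B: 13.01, T: 7.280, Q: 13.49; T is limiting.
Q consumed = (3/3) × 21.84 = 21.84 mol
Q remaining = 40.48 − 21.84 = 18.64 mol
mass = 18.64 × 204.03 = 3803 g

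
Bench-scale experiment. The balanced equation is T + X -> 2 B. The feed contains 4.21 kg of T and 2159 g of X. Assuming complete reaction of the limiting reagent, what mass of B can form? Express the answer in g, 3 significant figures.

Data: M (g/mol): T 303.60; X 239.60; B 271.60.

n(T) = 4.210×1000 / 303.60 = 13.87 mol
n(X) = 2159 / 239.60 = 9.011 mol
n/ν → T: 13.87, X: 9.011; X is limiting.
n(B) = (2/1) × 9.011 = 18.02 mol
mass = 18.02 × 271.60 = 4894 g

4890 g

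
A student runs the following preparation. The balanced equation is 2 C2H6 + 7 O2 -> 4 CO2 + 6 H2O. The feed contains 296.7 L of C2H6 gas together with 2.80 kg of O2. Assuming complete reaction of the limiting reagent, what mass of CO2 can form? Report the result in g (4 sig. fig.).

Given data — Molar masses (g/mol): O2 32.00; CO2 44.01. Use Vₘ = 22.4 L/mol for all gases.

1166 g

n(C2H6) = 296.7 / 22.4 = 13.25 mol
n(O2) = 2.800×1000 / 32.00 = 87.50 mol
n/ν for C2H6 = 13.25/2 = 6.625
n/ν for O2 = 87.50/7 = 12.50
Smallest n/ν is C2H6 → limiting reagent.
n(CO2) = (4/2) × 13.25 = 26.50 mol
mass = 26.50 × 44.01 = 1166 g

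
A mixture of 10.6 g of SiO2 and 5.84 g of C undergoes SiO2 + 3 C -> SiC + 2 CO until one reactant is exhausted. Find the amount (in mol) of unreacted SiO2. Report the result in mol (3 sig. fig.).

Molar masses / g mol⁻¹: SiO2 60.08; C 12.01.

0.0143 mol

n(SiO2) = 10.60 / 60.08 = 0.1764 mol
n(C) = 5.840 / 12.01 = 0.4863 mol
n/ν → SiO2: 0.1764, C: 0.1621; C is limiting.
SiO2 consumed = (1/3) × 0.4863 = 0.1621 mol
SiO2 remaining = 0.1764 − 0.1621 = 0.01430 mol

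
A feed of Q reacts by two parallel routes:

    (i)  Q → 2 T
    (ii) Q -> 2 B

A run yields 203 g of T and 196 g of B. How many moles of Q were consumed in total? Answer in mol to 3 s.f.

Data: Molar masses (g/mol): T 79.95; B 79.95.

n(T) = 203 / 79.95 = 2.539 mol
n(B) = 196 / 79.95 = 2.452 mol
n(Q) via (i) = (1/2)×2.539 = 1.270 mol
n(Q) via (ii) = (1/2)×2.452 = 1.226 mol
total n(Q) = 1.270 + 1.226 = 2.496 mol

2.50 mol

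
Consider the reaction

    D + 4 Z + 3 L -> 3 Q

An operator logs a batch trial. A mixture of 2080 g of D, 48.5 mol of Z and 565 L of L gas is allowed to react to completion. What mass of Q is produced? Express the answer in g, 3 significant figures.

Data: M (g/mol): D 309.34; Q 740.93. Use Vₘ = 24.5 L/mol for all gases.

n(D) = 2080 / 309.34 = 6.724 mol
n(Z) = 48.50 mol
n(L) = 565.0 / 24.5 = 23.06 mol
n/ν for D = 6.724/1 = 6.724
n/ν for Z = 48.50/4 = 12.13
n/ν for L = 23.06/3 = 7.687
Smallest n/ν is D → limiting reagent.
n(Q) = (3/1) × 6.724 = 20.17 mol
mass = 20.17 × 740.93 = 14940 g

14900 g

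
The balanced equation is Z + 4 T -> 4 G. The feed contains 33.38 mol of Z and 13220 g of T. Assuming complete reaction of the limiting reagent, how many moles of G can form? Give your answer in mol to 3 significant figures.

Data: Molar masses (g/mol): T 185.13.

n(Z) = 33.38 mol
n(T) = 13220 / 185.13 = 71.41 mol
n/ν for Z = 33.38/1 = 33.38
n/ν for T = 71.41/4 = 17.85
Smallest n/ν is T → limiting reagent.
n(G) = (4/4) × 71.41 = 71.41 mol

71.4 mol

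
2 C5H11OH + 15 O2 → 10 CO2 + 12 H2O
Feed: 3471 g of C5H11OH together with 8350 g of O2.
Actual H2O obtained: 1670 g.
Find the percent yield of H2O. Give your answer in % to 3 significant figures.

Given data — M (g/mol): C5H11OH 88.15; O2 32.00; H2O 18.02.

n(C5H11OH) = 3471 / 88.15 = 39.38 mol
n(O2) = 8350 / 32.00 = 260.9 mol
n/ν for C5H11OH = 39.38/2 = 19.69
n/ν for O2 = 260.9/15 = 17.39
Smallest n/ν is O2 → limiting reagent.
theoretical n(H2O) = (12/15) × 260.9 = 208.7 mol → 3761 g
% yield = 1670 / 3761 × 100 = 44.40 %

44.4 %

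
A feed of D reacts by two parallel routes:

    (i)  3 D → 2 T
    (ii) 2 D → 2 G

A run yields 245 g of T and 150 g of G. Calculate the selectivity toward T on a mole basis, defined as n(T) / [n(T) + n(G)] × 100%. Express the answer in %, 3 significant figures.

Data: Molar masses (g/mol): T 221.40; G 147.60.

52.1 %

n(T) = 245 / 221.40 = 1.107 mol
n(G) = 150 / 147.60 = 1.016 mol
selectivity = 1.107/(1.107+1.016) × 100 = 52.14 %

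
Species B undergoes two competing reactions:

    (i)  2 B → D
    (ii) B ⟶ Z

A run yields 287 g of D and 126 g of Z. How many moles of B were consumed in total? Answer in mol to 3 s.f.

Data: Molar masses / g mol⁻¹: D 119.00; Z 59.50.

6.94 mol

n(D) = 287 / 119.00 = 2.412 mol
n(Z) = 126 / 59.50 = 2.118 mol
n(B) via (i) = (2/1)×2.412 = 4.824 mol
n(B) via (ii) = (1/1)×2.118 = 2.118 mol
total n(B) = 4.824 + 2.118 = 6.942 mol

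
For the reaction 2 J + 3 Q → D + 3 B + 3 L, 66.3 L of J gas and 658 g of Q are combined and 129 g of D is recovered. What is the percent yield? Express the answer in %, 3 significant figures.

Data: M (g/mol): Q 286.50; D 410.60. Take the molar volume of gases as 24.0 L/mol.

n(J) = 66.30 / 24.0 = 2.763 mol
n(Q) = 658.0 / 286.50 = 2.297 mol
n/ν for J = 2.763/2 = 1.382
n/ν for Q = 2.297/3 = 0.7657
Smallest n/ν is Q → limiting reagent.
theoretical n(D) = (1/3) × 2.297 = 0.7657 mol → 314.4 g
% yield = 129 / 314.4 × 100 = 41.03 %

41.0 %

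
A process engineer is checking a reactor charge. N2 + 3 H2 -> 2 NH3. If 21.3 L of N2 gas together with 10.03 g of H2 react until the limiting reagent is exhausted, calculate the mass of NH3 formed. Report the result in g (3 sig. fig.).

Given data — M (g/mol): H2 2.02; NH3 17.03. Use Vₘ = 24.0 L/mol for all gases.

30.2 g

n(N2) = 21.30 / 24.0 = 0.8875 mol
n(H2) = 10.03 / 2.02 = 4.965 mol
n/ν for N2 = 0.8875/1 = 0.8875
n/ν for H2 = 4.965/3 = 1.655
Smallest n/ν is N2 → limiting reagent.
n(NH3) = (2/1) × 0.8875 = 1.775 mol
mass = 1.775 × 17.03 = 30.23 g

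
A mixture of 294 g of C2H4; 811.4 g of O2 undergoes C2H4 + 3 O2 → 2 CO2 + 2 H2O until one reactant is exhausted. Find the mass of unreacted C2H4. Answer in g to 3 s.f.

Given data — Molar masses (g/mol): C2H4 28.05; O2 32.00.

56.9 g

n(C2H4) = 294.0 / 28.05 = 10.48 mol
n(O2) = 811.4 / 32.00 = 25.36 mol
n/ν for C2H4 = 10.48/1 = 10.48
n/ν for O2 = 25.36/3 = 8.453
Smallest n/ν is O2 → limiting reagent.
C2H4 consumed = (1/3) × 25.36 = 8.453 mol
C2H4 remaining = 10.48 − 8.453 = 2.027 mol
mass = 2.027 × 28.05 = 56.86 g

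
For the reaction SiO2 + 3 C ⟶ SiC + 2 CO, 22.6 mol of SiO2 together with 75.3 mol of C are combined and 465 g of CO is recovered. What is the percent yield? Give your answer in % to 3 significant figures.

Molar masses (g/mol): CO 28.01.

n(SiO2) = 22.60 mol
n(C) = 75.30 mol
n/ν for SiO2 = 22.60/1 = 22.60
n/ν for C = 75.30/3 = 25.10
Smallest n/ν is SiO2 → limiting reagent.
theoretical n(CO) = (2/1) × 22.60 = 45.20 mol → 1266 g
% yield = 465 / 1266 × 100 = 36.73 %

36.7 %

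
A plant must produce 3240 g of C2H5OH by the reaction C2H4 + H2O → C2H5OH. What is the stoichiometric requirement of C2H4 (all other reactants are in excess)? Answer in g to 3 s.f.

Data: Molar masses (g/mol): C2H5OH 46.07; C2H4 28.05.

1970 g

n(C2H5OH) = 3240 / 46.07 = 70.33 mol
n(C2H4) = (1/1) × 70.33 = 70.33 mol
mass = 70.33 × 28.05 = 1973 g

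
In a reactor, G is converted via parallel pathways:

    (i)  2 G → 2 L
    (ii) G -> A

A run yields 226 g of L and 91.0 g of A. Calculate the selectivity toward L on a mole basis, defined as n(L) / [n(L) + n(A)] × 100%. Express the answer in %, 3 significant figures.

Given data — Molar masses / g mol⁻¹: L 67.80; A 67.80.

71.3 %

n(L) = 226 / 67.80 = 3.333 mol
n(A) = 91.0 / 67.80 = 1.342 mol
selectivity = 3.333/(3.333+1.342) × 100 = 71.29 %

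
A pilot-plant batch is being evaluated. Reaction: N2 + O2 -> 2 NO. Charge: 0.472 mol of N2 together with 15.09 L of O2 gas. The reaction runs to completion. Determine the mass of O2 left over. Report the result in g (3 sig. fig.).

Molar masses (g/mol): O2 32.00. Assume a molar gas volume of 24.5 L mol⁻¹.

n(N2) = 0.4720 mol
n(O2) = 15.09 / 24.5 = 0.6159 mol
n/ν for N2 = 0.4720/1 = 0.4720
n/ν for O2 = 0.6159/1 = 0.6159
Smallest n/ν is N2 → limiting reagent.
O2 consumed = (1/1) × 0.4720 = 0.4720 mol
O2 remaining = 0.6159 − 0.4720 = 0.1439 mol
mass = 0.1439 × 32.00 = 4.605 g

4.61 g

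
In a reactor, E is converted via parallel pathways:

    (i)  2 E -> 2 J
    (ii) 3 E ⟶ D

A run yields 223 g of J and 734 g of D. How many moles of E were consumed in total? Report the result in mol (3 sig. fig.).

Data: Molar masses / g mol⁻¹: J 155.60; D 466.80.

6.15 mol

n(J) = 223 / 155.60 = 1.433 mol
n(D) = 734 / 466.80 = 1.572 mol
n(E) via (i) = (2/2)×1.433 = 1.433 mol
n(E) via (ii) = (3/1)×1.572 = 4.716 mol
total n(E) = 1.433 + 4.716 = 6.149 mol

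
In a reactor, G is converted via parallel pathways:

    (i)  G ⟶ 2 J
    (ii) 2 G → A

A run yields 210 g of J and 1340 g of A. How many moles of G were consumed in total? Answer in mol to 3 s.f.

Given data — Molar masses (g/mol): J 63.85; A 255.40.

12.1 mol

n(J) = 210 / 63.85 = 3.289 mol
n(A) = 1340 / 255.40 = 5.247 mol
n(G) via (i) = (1/2)×3.289 = 1.645 mol
n(G) via (ii) = (2/1)×5.247 = 10.49 mol
total n(G) = 1.645 + 10.49 = 12.14 mol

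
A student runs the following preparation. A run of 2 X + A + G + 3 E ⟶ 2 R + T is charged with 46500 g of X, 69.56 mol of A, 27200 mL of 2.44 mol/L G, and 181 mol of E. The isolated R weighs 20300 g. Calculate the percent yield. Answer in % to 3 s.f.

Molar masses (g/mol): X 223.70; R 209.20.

n(X) = 46500 / 223.70 = 207.9 mol
n(A) = 69.56 mol
n(G) = 2.44 × 27200/1000 = 66.37 mol
n(E) = 181.0 mol
n/ν for X = 207.9/2 = 104.0
n/ν for A = 69.56/1 = 69.56
n/ν for G = 66.37/1 = 66.37
n/ν for E = 181.0/3 = 60.33
Smallest n/ν is E → limiting reagent.
theoretical n(R) = (2/3) × 181.0 = 120.7 mol → 25250 g
% yield = 20300 / 25250 × 100 = 80.40 %

80.4 %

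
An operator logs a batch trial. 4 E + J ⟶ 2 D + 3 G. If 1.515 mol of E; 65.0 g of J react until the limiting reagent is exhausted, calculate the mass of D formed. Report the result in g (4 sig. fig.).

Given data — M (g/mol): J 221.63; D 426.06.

249.9 g

n(E) = 1.515 mol
n(J) = 65.00 / 221.63 = 0.2933 mol
n/ν → E: 0.3788, J: 0.2933; J is limiting.
n(D) = (2/1) × 0.2933 = 0.5866 mol
mass = 0.5866 × 426.06 = 249.9 g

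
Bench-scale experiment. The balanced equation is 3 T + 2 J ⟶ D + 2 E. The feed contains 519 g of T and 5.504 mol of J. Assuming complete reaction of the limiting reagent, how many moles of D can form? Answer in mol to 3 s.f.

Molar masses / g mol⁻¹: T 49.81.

2.75 mol

n(T) = 519.0 / 49.81 = 10.42 mol
n(J) = 5.504 mol
n/ν for T = 10.42/3 = 3.473
n/ν for J = 5.504/2 = 2.752
Smallest n/ν is J → limiting reagent.
n(D) = (1/2) × 5.504 = 2.752 mol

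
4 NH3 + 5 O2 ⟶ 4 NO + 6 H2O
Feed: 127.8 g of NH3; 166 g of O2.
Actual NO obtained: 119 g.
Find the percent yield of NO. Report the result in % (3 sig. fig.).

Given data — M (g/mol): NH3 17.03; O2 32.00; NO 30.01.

95.6 %

n(NH3) = 127.8 / 17.03 = 7.504 mol
n(O2) = 166.0 / 32.00 = 5.188 mol
n/ν for NH3 = 7.504/4 = 1.876
n/ν for O2 = 5.188/5 = 1.038
Smallest n/ν is O2 → limiting reagent.
theoretical n(NO) = (4/5) × 5.188 = 4.150 mol → 124.5 g
% yield = 119 / 124.5 × 100 = 95.58 %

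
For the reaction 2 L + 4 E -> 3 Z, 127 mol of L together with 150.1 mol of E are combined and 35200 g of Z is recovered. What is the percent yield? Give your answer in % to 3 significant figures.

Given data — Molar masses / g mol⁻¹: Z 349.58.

89.4 %

n(L) = 127.0 mol
n(E) = 150.1 mol
n/ν for L = 127.0/2 = 63.50
n/ν for E = 150.1/4 = 37.53
Smallest n/ν is E → limiting reagent.
theoretical n(Z) = (3/4) × 150.1 = 112.6 mol → 39360 g
% yield = 35200 / 39360 × 100 = 89.43 %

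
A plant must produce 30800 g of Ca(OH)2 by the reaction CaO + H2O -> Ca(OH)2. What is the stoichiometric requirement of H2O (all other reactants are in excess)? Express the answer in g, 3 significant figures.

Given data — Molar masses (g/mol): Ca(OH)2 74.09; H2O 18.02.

n(Ca(OH)2) = 30800 / 74.09 = 415.7 mol
n(H2O) = (1/1) × 415.7 = 415.7 mol
mass = 415.7 × 18.02 = 7491 g

7490 g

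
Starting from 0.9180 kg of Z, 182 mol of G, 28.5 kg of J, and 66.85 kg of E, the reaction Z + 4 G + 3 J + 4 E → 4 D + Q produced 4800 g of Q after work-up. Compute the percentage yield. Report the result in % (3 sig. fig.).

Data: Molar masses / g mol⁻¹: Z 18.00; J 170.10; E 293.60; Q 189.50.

55.7 %

n(Z) = 0.9180×1000 / 18.00 = 51.00 mol
n(G) = 182.0 mol
n(J) = 28.50×1000 / 170.10 = 167.5 mol
n(E) = 66.85×1000 / 293.60 = 227.7 mol
n/ν for Z = 51.00/1 = 51.00
n/ν for G = 182.0/4 = 45.50
n/ν for J = 167.5/3 = 55.83
n/ν for E = 227.7/4 = 56.93
Smallest n/ν is G → limiting reagent.
theoretical n(Q) = (1/4) × 182.0 = 45.50 mol → 8622 g
% yield = 4800 / 8622 × 100 = 55.67 %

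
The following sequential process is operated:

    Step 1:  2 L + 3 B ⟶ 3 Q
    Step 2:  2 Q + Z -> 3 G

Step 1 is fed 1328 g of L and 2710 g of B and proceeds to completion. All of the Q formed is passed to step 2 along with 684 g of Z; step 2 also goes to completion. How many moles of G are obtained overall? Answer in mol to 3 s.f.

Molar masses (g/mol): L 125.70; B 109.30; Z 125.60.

Step 1:
n(L) = 1328 / 125.70 = 10.56 mol
n(B) = 2710 / 109.30 = 24.79 mol
n/ν for L = 10.56/2 = 5.280
n/ν for B = 24.79/3 = 8.263
Smallest n/ν is L → limiting reagent.
n(Q) produced = (3/2) × 10.56 = 15.84 mol
Step 2:
n(Q) available = 15.84 mol
n(Z) = 684.0 / 125.60 = 5.446 mol
n/ν for Q = 15.84/2 = 7.920
n/ν for Z = 5.446/1 = 5.446
Smallest n/ν is Z → limiting reagent.
n(G) = (3/1) × 5.446 = 16.34 mol

16.3 mol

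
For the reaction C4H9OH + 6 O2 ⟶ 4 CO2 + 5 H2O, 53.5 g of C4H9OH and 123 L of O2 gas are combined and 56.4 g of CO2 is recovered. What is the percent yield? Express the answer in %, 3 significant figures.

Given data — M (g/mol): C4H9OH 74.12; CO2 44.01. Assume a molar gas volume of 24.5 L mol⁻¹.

n(C4H9OH) = 53.50 / 74.12 = 0.7218 mol
n(O2) = 123.0 / 24.5 = 5.020 mol
n/ν → C4H9OH: 0.7218, O2: 0.8367; C4H9OH is limiting.
theoretical n(CO2) = (4/1) × 0.7218 = 2.887 mol → 127.1 g
% yield = 56.4 / 127.1 × 100 = 44.37 %

44.4 %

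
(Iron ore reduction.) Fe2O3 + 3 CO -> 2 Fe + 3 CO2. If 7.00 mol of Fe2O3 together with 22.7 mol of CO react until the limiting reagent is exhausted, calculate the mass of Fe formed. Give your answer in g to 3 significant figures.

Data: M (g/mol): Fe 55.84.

782 g

n(Fe2O3) = 7.000 mol
n(CO) = 22.70 mol
n/ν for Fe2O3 = 7.000/1 = 7.000
n/ν for CO = 22.70/3 = 7.567
Smallest n/ν is Fe2O3 → limiting reagent.
n(Fe) = (2/1) × 7.000 = 14.00 mol
mass = 14.00 × 55.84 = 781.8 g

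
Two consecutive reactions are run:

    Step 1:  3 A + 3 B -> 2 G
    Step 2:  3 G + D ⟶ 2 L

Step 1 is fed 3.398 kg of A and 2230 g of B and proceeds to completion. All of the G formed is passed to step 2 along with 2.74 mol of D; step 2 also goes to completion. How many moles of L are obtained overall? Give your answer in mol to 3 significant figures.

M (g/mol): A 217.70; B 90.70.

Step 1:
n(A) = 3.398×1000 / 217.70 = 15.61 mol
n(B) = 2230 / 90.70 = 24.59 mol
n/ν for A = 15.61/3 = 5.203
n/ν for B = 24.59/3 = 8.197
Smallest n/ν is A → limiting reagent.
n(G) produced = (2/3) × 15.61 = 10.41 mol
Step 2:
n(G) available = 10.41 mol
n(D) = 2.740 mol
n/ν for G = 10.41/3 = 3.470
n/ν for D = 2.740/1 = 2.740
Smallest n/ν is D → limiting reagent.
n(L) = (2/1) × 2.740 = 5.480 mol

5.48 mol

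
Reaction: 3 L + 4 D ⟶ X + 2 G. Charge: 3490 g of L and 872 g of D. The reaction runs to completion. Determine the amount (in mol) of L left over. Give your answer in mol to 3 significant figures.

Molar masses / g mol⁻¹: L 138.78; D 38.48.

8.15 mol

n(L) = 3490 / 138.78 = 25.15 mol
n(D) = 872.0 / 38.48 = 22.66 mol
n/ν for L = 25.15/3 = 8.383
n/ν for D = 22.66/4 = 5.665
Smallest n/ν is D → limiting reagent.
L consumed = (3/4) × 22.66 = 17.00 mol
L remaining = 25.15 − 17.00 = 8.150 mol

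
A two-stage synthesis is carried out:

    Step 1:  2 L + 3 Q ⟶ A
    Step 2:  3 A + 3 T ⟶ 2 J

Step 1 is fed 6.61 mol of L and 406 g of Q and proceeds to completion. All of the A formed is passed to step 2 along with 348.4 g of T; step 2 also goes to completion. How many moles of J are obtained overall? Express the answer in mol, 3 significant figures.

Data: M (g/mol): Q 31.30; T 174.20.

1.33 mol

Step 1:
n(L) = 6.610 mol
n(Q) = 406.0 / 31.30 = 12.97 mol
n/ν for L = 6.610/2 = 3.305
n/ν for Q = 12.97/3 = 4.323
Smallest n/ν is L → limiting reagent.
n(A) produced = (1/2) × 6.610 = 3.305 mol
Step 2:
n(A) available = 3.305 mol
n(T) = 348.4 / 174.20 = 2.000 mol
n/ν for A = 3.305/3 = 1.102
n/ν for T = 2.000/3 = 0.6667
Smallest n/ν is T → limiting reagent.
n(J) = (2/3) × 2.000 = 1.333 mol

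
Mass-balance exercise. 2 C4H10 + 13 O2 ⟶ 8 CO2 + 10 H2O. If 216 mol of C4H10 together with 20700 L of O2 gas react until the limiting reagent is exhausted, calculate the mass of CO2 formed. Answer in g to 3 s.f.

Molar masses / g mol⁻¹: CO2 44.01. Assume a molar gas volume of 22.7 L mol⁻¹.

24700 g

n(C4H10) = 216.0 mol
n(O2) = 20700 / 22.7 = 911.9 mol
n/ν for C4H10 = 216.0/2 = 108.0
n/ν for O2 = 911.9/13 = 70.15
Smallest n/ν is O2 → limiting reagent.
n(CO2) = (8/13) × 911.9 = 561.2 mol
mass = 561.2 × 44.01 = 24700 g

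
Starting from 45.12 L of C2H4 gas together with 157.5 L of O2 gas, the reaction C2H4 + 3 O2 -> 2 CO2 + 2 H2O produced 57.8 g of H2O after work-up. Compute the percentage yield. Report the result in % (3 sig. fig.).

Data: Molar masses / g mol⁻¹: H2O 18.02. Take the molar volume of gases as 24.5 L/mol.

87.1 %

n(C2H4) = 45.12 / 24.5 = 1.842 mol
n(O2) = 157.5 / 24.5 = 6.429 mol
n/ν for C2H4 = 1.842/1 = 1.842
n/ν for O2 = 6.429/3 = 2.143
Smallest n/ν is C2H4 → limiting reagent.
theoretical n(H2O) = (2/1) × 1.842 = 3.684 mol → 66.39 g
% yield = 57.8 / 66.39 × 100 = 87.06 %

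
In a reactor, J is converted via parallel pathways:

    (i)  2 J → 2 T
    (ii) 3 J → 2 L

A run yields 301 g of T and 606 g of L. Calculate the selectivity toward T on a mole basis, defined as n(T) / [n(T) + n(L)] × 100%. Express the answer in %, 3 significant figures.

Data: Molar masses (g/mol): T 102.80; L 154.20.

n(T) = 301 / 102.80 = 2.928 mol
n(L) = 606 / 154.20 = 3.930 mol
selectivity = 2.928/(2.928+3.930) × 100 = 42.69 %

42.7 %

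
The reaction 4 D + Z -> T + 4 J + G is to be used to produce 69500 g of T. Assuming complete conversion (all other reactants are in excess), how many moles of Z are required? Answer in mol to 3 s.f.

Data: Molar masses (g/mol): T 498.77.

n(T) = 69500 / 498.77 = 139.3 mol
n(Z) = (1/1) × 139.3 = 139.3 mol

139 mol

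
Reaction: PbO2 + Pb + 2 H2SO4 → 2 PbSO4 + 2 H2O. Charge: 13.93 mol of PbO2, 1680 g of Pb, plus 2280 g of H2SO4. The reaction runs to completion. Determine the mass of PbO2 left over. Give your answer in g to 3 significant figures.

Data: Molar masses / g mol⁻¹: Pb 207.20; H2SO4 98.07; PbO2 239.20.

1390 g

n(PbO2) = 13.93 mol
n(Pb) = 1680 / 207.20 = 8.108 mol
n(H2SO4) = 2280 / 98.07 = 23.25 mol
n/ν for PbO2 = 13.93/1 = 13.93
n/ν for Pb = 8.108/1 = 8.108
n/ν for H2SO4 = 23.25/2 = 11.63
Smallest n/ν is Pb → limiting reagent.
PbO2 consumed = (1/1) × 8.108 = 8.108 mol
PbO2 remaining = 13.93 − 8.108 = 5.822 mol
mass = 5.822 × 239.20 = 1393 g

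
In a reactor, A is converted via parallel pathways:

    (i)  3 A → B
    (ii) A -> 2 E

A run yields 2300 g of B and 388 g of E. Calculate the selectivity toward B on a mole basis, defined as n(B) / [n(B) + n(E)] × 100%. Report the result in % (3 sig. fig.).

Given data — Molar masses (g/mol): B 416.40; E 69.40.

49.7 %

n(B) = 2300 / 416.40 = 5.524 mol
n(E) = 388 / 69.40 = 5.591 mol
selectivity = 5.524/(5.524+5.591) × 100 = 49.70 %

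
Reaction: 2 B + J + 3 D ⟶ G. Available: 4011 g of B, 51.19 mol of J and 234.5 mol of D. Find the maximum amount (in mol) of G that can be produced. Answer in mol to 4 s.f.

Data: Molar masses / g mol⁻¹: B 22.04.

n(B) = 4011 / 22.04 = 182.0 mol
n(J) = 51.19 mol
n(D) = 234.5 mol
n/ν → B: 91.00, J: 51.19, D: 78.17; J is limiting.
n(G) = (1/1) × 51.19 = 51.19 mol

51.19 mol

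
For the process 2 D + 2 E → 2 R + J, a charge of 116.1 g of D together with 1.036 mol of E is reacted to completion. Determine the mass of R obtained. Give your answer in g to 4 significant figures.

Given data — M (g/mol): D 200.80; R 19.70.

11.39 g

n(D) = 116.1 / 200.80 = 0.5782 mol
n(E) = 1.036 mol
n/ν for D = 0.5782/2 = 0.2891
n/ν for E = 1.036/2 = 0.5180
Smallest n/ν is D → limiting reagent.
n(R) = (2/2) × 0.5782 = 0.5782 mol
mass = 0.5782 × 19.70 = 11.39 g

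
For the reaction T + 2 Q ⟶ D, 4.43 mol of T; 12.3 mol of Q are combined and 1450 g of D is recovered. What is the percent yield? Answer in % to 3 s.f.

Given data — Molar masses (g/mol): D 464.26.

n(T) = 4.430 mol
n(Q) = 12.30 mol
n/ν for T = 4.430/1 = 4.430
n/ν for Q = 12.30/2 = 6.150
Smallest n/ν is T → limiting reagent.
theoretical n(D) = (1/1) × 4.430 = 4.430 mol → 2057 g
% yield = 1450 / 2057 × 100 = 70.49 %

70.5 %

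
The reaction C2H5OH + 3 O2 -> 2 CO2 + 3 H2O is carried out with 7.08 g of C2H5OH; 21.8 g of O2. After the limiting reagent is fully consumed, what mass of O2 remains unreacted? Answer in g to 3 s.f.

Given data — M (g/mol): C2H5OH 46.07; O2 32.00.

n(C2H5OH) = 7.080 / 46.07 = 0.1537 mol
n(O2) = 21.80 / 32.00 = 0.6813 mol
n/ν for C2H5OH = 0.1537/1 = 0.1537
n/ν for O2 = 0.6813/3 = 0.2271
Smallest n/ν is C2H5OH → limiting reagent.
O2 consumed = (3/1) × 0.1537 = 0.4611 mol
O2 remaining = 0.6813 − 0.4611 = 0.2202 mol
mass = 0.2202 × 32.00 = 7.046 g

7.05 g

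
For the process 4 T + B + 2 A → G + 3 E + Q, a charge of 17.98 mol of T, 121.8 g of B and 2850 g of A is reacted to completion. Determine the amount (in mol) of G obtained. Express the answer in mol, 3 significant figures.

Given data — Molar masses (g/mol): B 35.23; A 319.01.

3.46 mol

n(T) = 17.98 mol
n(B) = 121.8 / 35.23 = 3.457 mol
n(A) = 2850 / 319.01 = 8.934 mol
n/ν → T: 4.495, B: 3.457, A: 4.467; B is limiting.
n(G) = (1/1) × 3.457 = 3.457 mol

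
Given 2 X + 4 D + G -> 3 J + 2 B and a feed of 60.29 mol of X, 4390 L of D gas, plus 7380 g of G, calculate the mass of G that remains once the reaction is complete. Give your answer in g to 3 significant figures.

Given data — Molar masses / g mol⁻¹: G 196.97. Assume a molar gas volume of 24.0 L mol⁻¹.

1440 g

n(X) = 60.29 mol
n(D) = 4390 / 24.0 = 182.9 mol
n(G) = 7380 / 196.97 = 37.47 mol
n/ν for X = 60.29/2 = 30.15
n/ν for D = 182.9/4 = 45.73
n/ν for G = 37.47/1 = 37.47
Smallest n/ν is X → limiting reagent.
G consumed = (1/2) × 60.29 = 30.15 mol
G remaining = 37.47 − 30.15 = 7.320 mol
mass = 7.320 × 196.97 = 1442 g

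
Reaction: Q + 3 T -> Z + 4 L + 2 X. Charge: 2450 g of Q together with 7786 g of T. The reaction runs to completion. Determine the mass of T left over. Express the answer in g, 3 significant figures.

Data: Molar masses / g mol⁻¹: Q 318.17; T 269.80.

1550 g

n(Q) = 2450 / 318.17 = 7.700 mol
n(T) = 7786 / 269.80 = 28.86 mol
n/ν → Q: 7.700, T: 9.620; Q is limiting.
T consumed = (3/1) × 7.700 = 23.10 mol
T remaining = 28.86 − 23.10 = 5.760 mol
mass = 5.760 × 269.80 = 1554 g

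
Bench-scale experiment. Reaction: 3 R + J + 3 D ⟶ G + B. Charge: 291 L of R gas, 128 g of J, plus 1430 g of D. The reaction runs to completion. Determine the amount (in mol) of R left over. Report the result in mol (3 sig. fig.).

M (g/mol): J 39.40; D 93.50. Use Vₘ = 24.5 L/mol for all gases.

2.13 mol

n(R) = 291.0 / 24.5 = 11.88 mol
n(J) = 128.0 / 39.40 = 3.249 mol
n(D) = 1430 / 93.50 = 15.29 mol
n/ν for R = 11.88/3 = 3.960
n/ν for J = 3.249/1 = 3.249
n/ν for D = 15.29/3 = 5.097
Smallest n/ν is J → limiting reagent.
R consumed = (3/1) × 3.249 = 9.747 mol
R remaining = 11.88 − 9.747 = 2.133 mol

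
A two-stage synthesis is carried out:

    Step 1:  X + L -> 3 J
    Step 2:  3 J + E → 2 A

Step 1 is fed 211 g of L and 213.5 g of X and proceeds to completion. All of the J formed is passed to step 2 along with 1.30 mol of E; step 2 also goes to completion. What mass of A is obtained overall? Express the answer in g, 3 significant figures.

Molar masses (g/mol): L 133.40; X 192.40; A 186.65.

414 g

Step 1:
n(L) = 211.0 / 133.40 = 1.582 mol
n(X) = 213.5 / 192.40 = 1.110 mol
n/ν for L = 1.582/1 = 1.582
n/ν for X = 1.110/1 = 1.110
Smallest n/ν is X → limiting reagent.
n(J) produced = (3/1) × 1.110 = 3.330 mol
Step 2:
n(J) available = 3.330 mol
n(E) = 1.300 mol
n/ν for J = 3.330/3 = 1.110
n/ν for E = 1.300/1 = 1.300
Smallest n/ν is J → limiting reagent.
n(A) = (2/3) × 3.330 = 2.220 mol
mass = 2.220 × 186.65 = 414.4 g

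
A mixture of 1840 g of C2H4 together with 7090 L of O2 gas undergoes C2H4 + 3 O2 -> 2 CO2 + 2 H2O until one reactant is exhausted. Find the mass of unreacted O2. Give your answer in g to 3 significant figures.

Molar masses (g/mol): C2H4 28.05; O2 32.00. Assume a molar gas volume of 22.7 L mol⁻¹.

n(C2H4) = 1840 / 28.05 = 65.60 mol
n(O2) = 7090 / 22.7 = 312.3 mol
n/ν for C2H4 = 65.60/1 = 65.60
n/ν for O2 = 312.3/3 = 104.1
Smallest n/ν is C2H4 → limiting reagent.
O2 consumed = (3/1) × 65.60 = 196.8 mol
O2 remaining = 312.3 − 196.8 = 115.5 mol
mass = 115.5 × 32.00 = 3696 g

3700 g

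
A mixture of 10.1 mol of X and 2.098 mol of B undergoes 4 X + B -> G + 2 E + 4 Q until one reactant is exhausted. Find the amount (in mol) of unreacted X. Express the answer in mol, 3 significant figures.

1.71 mol

n(X) = 10.10 mol
n(B) = 2.098 mol
n/ν for X = 10.10/4 = 2.525
n/ν for B = 2.098/1 = 2.098
Smallest n/ν is B → limiting reagent.
X consumed = (4/1) × 2.098 = 8.392 mol
X remaining = 10.10 − 8.392 = 1.708 mol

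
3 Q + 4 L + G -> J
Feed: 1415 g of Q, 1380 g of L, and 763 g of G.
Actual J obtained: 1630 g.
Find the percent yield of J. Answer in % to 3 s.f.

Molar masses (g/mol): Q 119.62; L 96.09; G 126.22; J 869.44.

n(Q) = 1415 / 119.62 = 11.83 mol
n(L) = 1380 / 96.09 = 14.36 mol
n(G) = 763.0 / 126.22 = 6.045 mol
n/ν for Q = 11.83/3 = 3.943
n/ν for L = 14.36/4 = 3.590
n/ν for G = 6.045/1 = 6.045
Smallest n/ν is L → limiting reagent.
theoretical n(J) = (1/4) × 14.36 = 3.590 mol → 3121 g
% yield = 1630 / 3121 × 100 = 52.23 %

52.2 %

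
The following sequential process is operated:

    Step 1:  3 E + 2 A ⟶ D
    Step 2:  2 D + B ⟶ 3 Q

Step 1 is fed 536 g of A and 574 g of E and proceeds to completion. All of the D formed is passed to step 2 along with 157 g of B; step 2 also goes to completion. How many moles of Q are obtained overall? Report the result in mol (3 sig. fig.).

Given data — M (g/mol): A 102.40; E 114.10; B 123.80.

Step 1:
n(A) = 536.0 / 102.40 = 5.234 mol
n(E) = 574.0 / 114.10 = 5.031 mol
n/ν → A: 2.617, E: 1.677; E is limiting.
n(D) produced = (1/3) × 5.031 = 1.677 mol
Step 2:
n(D) available = 1.677 mol
n(B) = 157.0 / 123.80 = 1.268 mol
n/ν → D: 0.8385, B: 1.268; D is limiting.
n(Q) = (3/2) × 1.677 = 2.516 mol

2.52 mol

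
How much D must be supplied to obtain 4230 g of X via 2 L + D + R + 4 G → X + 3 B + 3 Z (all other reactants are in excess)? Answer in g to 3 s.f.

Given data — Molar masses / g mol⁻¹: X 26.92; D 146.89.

n(X) = 4230 / 26.92 = 157.1 mol
n(D) = (1/1) × 157.1 = 157.1 mol
mass = 157.1 × 146.89 = 23080 g

23100 g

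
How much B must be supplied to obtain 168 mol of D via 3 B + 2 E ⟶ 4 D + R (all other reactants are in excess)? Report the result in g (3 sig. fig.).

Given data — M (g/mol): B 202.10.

25500 g

n(D) = 168.0 mol
n(B) = (3/4) × 168.0 = 126.0 mol
mass = 126.0 × 202.10 = 25460 g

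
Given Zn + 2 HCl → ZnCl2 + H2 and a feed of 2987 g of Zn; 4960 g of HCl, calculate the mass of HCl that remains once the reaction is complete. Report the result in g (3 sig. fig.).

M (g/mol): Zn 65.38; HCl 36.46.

n(Zn) = 2987 / 65.38 = 45.69 mol
n(HCl) = 4960 / 36.46 = 136.0 mol
n/ν for Zn = 45.69/1 = 45.69
n/ν for HCl = 136.0/2 = 68.00
Smallest n/ν is Zn → limiting reagent.
HCl consumed = (2/1) × 45.69 = 91.38 mol
HCl remaining = 136.0 − 91.38 = 44.62 mol
mass = 44.62 × 36.46 = 1627 g

1630 g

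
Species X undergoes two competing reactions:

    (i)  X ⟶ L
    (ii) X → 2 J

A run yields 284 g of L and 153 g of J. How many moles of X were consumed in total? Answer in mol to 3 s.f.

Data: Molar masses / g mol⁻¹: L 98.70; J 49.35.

n(L) = 284 / 98.70 = 2.877 mol
n(J) = 153 / 49.35 = 3.100 mol
n(X) via (i) = (1/1)×2.877 = 2.877 mol
n(X) via (ii) = (1/2)×3.100 = 1.550 mol
total n(X) = 2.877 + 1.550 = 4.427 mol

4.43 mol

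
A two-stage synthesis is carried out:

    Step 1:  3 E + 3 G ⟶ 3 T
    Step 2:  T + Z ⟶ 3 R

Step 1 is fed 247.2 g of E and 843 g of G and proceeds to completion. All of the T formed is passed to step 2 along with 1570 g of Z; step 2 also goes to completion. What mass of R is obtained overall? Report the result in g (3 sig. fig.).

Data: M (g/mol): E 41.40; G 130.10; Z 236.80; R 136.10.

Step 1:
n(E) = 247.2 / 41.40 = 5.971 mol
n(G) = 843.0 / 130.10 = 6.480 mol
n/ν for E = 5.971/3 = 1.990
n/ν for G = 6.480/3 = 2.160
Smallest n/ν is E → limiting reagent.
n(T) produced = (3/3) × 5.971 = 5.971 mol
Step 2:
n(T) available = 5.971 mol
n(Z) = 1570 / 236.80 = 6.630 mol
n/ν for T = 5.971/1 = 5.971
n/ν for Z = 6.630/1 = 6.630
Smallest n/ν is T → limiting reagent.
n(R) = (3/1) × 5.971 = 17.91 mol
mass = 17.91 × 136.10 = 2438 g

2440 g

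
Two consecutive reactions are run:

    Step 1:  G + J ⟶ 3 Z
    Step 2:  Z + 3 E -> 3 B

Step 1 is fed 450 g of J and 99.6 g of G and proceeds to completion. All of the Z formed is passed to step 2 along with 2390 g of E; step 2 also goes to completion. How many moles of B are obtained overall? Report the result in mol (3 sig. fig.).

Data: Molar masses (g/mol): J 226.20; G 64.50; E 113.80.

13.9 mol

Step 1:
n(J) = 450.0 / 226.20 = 1.989 mol
n(G) = 99.60 / 64.50 = 1.544 mol
n/ν for J = 1.989/1 = 1.989
n/ν for G = 1.544/1 = 1.544
Smallest n/ν is G → limiting reagent.
n(Z) produced = (3/1) × 1.544 = 4.632 mol
Step 2:
n(Z) available = 4.632 mol
n(E) = 2390 / 113.80 = 21.00 mol
n/ν for Z = 4.632/1 = 4.632
n/ν for E = 21.00/3 = 7.000
Smallest n/ν is Z → limiting reagent.
n(B) = (3/1) × 4.632 = 13.90 mol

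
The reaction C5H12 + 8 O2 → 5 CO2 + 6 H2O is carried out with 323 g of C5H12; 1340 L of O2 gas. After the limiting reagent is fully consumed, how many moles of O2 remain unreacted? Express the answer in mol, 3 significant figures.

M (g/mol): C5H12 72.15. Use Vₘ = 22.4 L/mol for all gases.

24.0 mol

n(C5H12) = 323.0 / 72.15 = 4.477 mol
n(O2) = 1340 / 22.4 = 59.82 mol
n/ν for C5H12 = 4.477/1 = 4.477
n/ν for O2 = 59.82/8 = 7.478
Smallest n/ν is C5H12 → limiting reagent.
O2 consumed = (8/1) × 4.477 = 35.82 mol
O2 remaining = 59.82 − 35.82 = 24.00 mol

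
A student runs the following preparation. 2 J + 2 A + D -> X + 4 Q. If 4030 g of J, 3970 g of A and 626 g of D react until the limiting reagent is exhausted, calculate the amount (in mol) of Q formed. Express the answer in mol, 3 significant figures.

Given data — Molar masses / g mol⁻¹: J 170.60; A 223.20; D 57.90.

35.6 mol

n(J) = 4030 / 170.60 = 23.62 mol
n(A) = 3970 / 223.20 = 17.79 mol
n(D) = 626.0 / 57.90 = 10.81 mol
n/ν → J: 11.81, A: 8.895, D: 10.81; A is limiting.
n(Q) = (4/2) × 17.79 = 35.58 mol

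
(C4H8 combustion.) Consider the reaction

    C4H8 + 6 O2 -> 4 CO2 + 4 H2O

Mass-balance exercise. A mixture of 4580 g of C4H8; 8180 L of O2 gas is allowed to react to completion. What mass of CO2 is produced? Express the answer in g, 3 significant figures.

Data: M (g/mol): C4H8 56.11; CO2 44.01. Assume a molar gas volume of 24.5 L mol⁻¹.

n(C4H8) = 4580 / 56.11 = 81.63 mol
n(O2) = 8180 / 24.5 = 333.9 mol
n/ν for C4H8 = 81.63/1 = 81.63
n/ν for O2 = 333.9/6 = 55.65
Smallest n/ν is O2 → limiting reagent.
n(CO2) = (4/6) × 333.9 = 222.6 mol
mass = 222.6 × 44.01 = 9797 g

9800 g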